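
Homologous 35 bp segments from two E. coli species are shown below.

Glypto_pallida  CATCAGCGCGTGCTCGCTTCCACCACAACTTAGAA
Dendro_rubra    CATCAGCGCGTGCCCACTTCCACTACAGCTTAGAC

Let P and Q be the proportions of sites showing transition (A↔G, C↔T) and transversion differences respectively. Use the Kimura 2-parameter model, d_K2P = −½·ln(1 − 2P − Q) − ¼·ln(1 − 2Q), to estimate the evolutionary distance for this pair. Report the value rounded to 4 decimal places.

The sequences differ at positions 14 (T/C, transition), 16 (G/A, transition), 24 (C/T, transition), 28 (A/G, transition), 35 (A/C, transversion).
Of the 5 differences, 4 transitions and 1 transversion over 35 sites: P = 4/35 = 0.114286, Q = 1/35 = 0.028571.
d = −0.5·ln(0.742857) − 0.25·ln(0.942858) = −0.5·(-0.297252) − 0.25·(-0.058840) = 0.1633.

0.1633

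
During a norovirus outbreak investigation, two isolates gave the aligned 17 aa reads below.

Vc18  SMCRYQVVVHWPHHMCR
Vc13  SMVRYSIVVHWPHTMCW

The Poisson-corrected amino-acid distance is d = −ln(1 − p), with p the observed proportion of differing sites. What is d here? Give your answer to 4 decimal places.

0.3483

Mismatches occur at site 3 (C↔V), site 6 (Q↔S), site 7 (V↔I), site 14 (H↔T), site 17 (R↔W).
p = 5/17 = 0.294118.
d = −ln(1 − 0.294118) = −ln(0.705882) = 0.3483.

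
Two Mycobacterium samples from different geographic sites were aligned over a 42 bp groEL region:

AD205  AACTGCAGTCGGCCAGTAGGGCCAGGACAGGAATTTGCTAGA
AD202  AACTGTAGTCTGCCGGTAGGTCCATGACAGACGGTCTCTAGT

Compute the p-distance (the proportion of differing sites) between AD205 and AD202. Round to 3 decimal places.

0.286

The sequences differ at positions 6 (C/T), 11 (G/T), 15 (A/G), 21 (G/T), 25 (G/T), 31 (G/A), 32 (A/C), 33 (A/G), 34 (T/G), 36 (T/C), 37 (G/T), 42 (A/T).
There are 12 differences over 42 sites, so p = 12/42 = 0.286.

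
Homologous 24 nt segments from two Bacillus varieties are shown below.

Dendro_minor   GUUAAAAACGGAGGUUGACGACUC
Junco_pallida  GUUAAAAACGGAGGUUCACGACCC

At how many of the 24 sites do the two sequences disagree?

2

Differing sites — 17:G/C; 23:U/C.
That gives 2 mismatches out of 24 aligned sites, so the Hamming distance is 2.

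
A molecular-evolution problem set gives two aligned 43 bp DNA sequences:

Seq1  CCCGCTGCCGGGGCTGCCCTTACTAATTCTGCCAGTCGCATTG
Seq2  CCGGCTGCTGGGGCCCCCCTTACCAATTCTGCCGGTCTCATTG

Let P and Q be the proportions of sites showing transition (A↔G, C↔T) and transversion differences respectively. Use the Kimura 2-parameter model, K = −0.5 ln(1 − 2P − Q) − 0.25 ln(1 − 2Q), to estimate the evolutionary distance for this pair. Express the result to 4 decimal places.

Differing sites — 3:C/G (Tv); 9:C/T (Ti); 15:T/C (Ti); 16:G/C (Tv); 24:T/C (Ti); 34:A/G (Ti); 38:G/T (Tv).
Of the 7 differences, 4 transitions and 3 transversions over 43 sites: P = 4/43 = 0.093023, Q = 3/43 = 0.069767.
d = −0.5·ln(0.744187) − 0.25·ln(0.860466) = −0.5·(-0.295463) − 0.25·(-0.150281) = 0.1853.

0.1853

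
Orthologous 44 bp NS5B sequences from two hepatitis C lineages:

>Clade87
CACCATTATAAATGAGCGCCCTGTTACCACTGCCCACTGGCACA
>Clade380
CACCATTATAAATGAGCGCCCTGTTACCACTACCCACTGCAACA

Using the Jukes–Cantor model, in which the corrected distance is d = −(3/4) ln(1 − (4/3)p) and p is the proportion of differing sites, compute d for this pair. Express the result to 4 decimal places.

Mismatches occur at site 32 (G↔A), site 40 (G↔C), site 41 (C↔A).
p = 3/44 = 0.068182.
d = −0.75 · ln(1 − (4/3)·0.068182) = −0.75 · ln(0.909091) = −0.75 · (-0.095310) = 0.0715.

0.0715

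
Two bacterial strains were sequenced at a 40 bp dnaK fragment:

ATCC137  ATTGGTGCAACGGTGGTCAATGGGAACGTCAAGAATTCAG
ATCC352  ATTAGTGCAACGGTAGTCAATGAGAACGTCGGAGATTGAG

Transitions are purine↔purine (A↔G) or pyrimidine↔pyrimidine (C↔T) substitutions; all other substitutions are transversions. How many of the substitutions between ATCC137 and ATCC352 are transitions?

7

The sequences differ at positions 4 (G/A, transition), 15 (G/A, transition), 23 (G/A, transition), 31 (A/G, transition), 32 (A/G, transition), 33 (G/A, transition), 34 (A/G, transition), 38 (C/G, transversion).
Of the 8 differences, 7 transitions and 1 transversion, so the answer is 7.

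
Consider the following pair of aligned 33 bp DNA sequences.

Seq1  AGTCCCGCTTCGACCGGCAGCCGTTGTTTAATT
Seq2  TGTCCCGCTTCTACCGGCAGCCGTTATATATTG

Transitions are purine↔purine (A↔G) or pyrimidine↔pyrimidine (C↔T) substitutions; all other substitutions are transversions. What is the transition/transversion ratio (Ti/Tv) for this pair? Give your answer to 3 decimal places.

Differing sites — 1:A/T (Tv); 12:G/T (Tv); 26:G/A (Ti); 28:T/A (Tv); 31:A/T (Tv); 33:T/G (Tv).
Of the 6 differences, 1 transition and 5 transversions, so Ti/Tv = 1/5 = 0.200.

0.200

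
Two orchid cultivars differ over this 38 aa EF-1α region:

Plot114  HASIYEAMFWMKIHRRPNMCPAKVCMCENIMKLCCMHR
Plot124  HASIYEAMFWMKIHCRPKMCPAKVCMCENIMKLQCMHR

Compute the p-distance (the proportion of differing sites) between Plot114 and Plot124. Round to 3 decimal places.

0.079

The sequences differ at positions 15 (R/C), 18 (N/K), 34 (C/Q).
There are 3 differences over 38 sites, so p = 3/38 = 0.079.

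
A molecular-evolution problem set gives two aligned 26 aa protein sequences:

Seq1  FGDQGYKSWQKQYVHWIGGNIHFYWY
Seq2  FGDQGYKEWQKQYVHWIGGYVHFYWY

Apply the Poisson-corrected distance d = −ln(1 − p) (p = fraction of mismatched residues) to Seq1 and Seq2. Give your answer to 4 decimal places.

Differing sites — 8:S/E; 20:N/Y; 21:I/V.
p = 3/26 = 0.115385.
d = −ln(1 − 0.115385) = −ln(0.884615) = 0.1226.

0.1226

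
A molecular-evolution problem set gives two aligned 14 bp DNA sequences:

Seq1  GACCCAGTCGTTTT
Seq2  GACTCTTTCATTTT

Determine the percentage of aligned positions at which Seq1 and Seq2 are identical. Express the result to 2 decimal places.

71.43%

Differing sites — 4:C/T; 6:A/T; 7:G/T; 10:G/A.
10 of the 14 sites match, so the percent identity is 10/14 × 100 = 71.43%.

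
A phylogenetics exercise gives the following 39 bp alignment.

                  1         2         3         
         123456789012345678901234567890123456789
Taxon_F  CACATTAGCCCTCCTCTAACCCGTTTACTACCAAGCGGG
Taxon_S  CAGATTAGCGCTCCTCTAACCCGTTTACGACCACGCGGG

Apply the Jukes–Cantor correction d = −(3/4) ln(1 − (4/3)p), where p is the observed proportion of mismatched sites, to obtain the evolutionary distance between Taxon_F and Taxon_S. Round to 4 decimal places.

Mismatches occur at site 3 (C→G), site 10 (C→G), site 29 (T→G), site 34 (A→C).
p = 4/39 = 0.102564.
d = −0.75 · ln(1 − (4/3)·0.102564) = −0.75 · ln(0.863248) = −0.75 · (-0.147053) = 0.1103.

0.1103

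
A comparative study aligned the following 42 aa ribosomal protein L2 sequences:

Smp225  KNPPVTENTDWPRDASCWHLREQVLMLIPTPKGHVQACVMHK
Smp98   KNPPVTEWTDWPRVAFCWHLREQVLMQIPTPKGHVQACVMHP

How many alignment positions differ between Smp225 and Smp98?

5

Differing sites — 8:N/W; 14:D/V; 16:S/F; 27:L/Q; 42:K/P.
That gives 5 mismatches out of 42 aligned sites, so the Hamming distance is 5.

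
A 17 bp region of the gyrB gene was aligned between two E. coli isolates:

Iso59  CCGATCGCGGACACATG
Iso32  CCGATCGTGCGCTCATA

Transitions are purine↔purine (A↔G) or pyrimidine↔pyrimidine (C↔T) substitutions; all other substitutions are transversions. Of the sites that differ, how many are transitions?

The sequences differ at positions 8 (C/T, transition), 10 (G/C, transversion), 11 (A/G, transition), 13 (A/T, transversion), 17 (G/A, transition).
Of the 5 differences, 3 transitions and 2 transversions, so the answer is 3.

3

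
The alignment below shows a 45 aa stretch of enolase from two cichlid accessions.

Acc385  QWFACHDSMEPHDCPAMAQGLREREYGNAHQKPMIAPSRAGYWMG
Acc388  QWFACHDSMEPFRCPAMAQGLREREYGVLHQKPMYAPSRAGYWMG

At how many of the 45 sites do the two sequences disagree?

Differing sites — 12:H/F; 13:D/R; 28:N/V; 29:A/L; 35:I/Y.
That gives 5 mismatches out of 45 aligned sites, so the Hamming distance is 5.

5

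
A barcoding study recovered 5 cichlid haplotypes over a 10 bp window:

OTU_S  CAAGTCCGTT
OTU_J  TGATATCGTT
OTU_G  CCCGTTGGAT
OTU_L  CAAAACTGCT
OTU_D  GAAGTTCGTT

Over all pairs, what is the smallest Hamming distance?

Pairwise Hamming distances:
  OTU_S vs OTU_J: 5
  OTU_S vs OTU_G: 5
  OTU_S vs OTU_L: 4
  OTU_S vs OTU_D: 2
  OTU_J vs OTU_G: 7
  OTU_J vs OTU_L: 6
  OTU_J vs OTU_D: 4
  OTU_G vs OTU_L: 7
  OTU_G vs OTU_D: 5
  OTU_L vs OTU_D: 6
The smallest is 2, between OTU_S and OTU_D.

2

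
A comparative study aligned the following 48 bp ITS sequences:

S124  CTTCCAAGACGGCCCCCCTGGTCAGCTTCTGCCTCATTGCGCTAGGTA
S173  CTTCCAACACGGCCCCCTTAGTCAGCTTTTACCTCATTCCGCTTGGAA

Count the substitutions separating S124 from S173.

Differing sites — 8:G/C; 18:C/T; 20:G/A; 29:C/T; 31:G/A; 39:G/C; 44:A/T; 47:T/A.
That gives 8 mismatches out of 48 aligned sites, so the Hamming distance is 8.

8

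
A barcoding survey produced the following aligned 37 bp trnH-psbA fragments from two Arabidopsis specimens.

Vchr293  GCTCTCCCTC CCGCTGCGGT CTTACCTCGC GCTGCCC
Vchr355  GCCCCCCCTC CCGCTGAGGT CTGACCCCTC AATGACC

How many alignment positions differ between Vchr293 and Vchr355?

9

Mismatches occur at site 3 (T/C), site 5 (T/C), site 17 (C/A), site 23 (T/G), site 27 (T/C), site 29 (G/T), site 31 (G/A), site 32 (C/A), site 35 (C/A).
That gives 9 mismatches out of 37 aligned sites, so the Hamming distance is 9.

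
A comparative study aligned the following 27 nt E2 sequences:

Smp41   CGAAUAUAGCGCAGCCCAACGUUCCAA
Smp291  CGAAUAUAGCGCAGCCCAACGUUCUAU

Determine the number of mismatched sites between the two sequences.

2

Mismatches occur at site 25 (C→U), site 27 (A→U).
That gives 2 mismatches out of 27 aligned sites, so the Hamming distance is 2.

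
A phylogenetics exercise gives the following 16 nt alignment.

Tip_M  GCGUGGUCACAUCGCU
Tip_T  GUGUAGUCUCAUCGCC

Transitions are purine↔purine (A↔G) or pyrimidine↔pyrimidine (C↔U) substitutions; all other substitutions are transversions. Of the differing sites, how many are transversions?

1

The sequences differ at positions 2 (C/U, transition), 5 (G/A, transition), 9 (A/U, transversion), 16 (U/C, transition).
Of the 4 differences, 3 transitions and 1 transversion, so the answer is 1.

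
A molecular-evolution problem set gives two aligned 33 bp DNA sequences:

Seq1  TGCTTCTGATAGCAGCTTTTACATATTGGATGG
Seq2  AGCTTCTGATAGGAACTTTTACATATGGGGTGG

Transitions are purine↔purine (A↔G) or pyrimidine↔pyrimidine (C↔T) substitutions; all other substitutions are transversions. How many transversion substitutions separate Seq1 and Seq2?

Differing sites — 1:T/A (Tv); 13:C/G (Tv); 15:G/A (Ti); 27:T/G (Tv); 30:A/G (Ti).
Of the 5 differences, 2 transitions and 3 transversions, so the answer is 3.

3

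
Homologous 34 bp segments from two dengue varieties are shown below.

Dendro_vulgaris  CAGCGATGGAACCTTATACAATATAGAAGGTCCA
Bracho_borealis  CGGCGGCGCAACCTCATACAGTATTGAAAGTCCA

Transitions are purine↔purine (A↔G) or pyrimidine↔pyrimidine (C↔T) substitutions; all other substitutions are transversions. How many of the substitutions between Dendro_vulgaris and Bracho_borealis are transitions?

The sequences differ at positions 2 (A/G, transition), 6 (A/G, transition), 7 (T/C, transition), 9 (G/C, transversion), 15 (T/C, transition), 21 (A/G, transition), 25 (A/T, transversion), 29 (G/A, transition).
Of the 8 differences, 6 transitions and 2 transversions, so the answer is 6.

6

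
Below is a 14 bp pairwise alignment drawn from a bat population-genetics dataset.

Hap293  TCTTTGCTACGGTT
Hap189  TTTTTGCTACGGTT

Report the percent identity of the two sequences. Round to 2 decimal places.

A single mismatch occurs at site 2 (C/T).
13 of the 14 sites match, so the percent identity is 13/14 × 100 = 92.86%.

92.86%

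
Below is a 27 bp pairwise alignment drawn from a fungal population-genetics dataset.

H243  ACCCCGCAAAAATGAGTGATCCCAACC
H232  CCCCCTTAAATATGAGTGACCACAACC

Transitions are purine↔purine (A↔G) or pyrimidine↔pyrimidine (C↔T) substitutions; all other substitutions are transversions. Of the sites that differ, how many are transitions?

Mismatches occur at site 1 (A/C, transversion), site 6 (G/T, transversion), site 7 (C/T, transition), site 11 (A/T, transversion), site 20 (T/C, transition), site 22 (C/A, transversion).
Of the 6 differences, 2 transitions and 4 transversions, so the answer is 2.

2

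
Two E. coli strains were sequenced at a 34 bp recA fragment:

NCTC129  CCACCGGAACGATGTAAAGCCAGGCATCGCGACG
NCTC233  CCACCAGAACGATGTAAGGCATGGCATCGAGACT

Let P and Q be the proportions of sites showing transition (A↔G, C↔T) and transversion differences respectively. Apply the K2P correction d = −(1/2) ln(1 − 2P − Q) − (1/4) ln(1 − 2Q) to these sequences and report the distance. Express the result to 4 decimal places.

0.2012

Mismatches occur at site 6 (G→A, transition), site 18 (A→G, transition), site 21 (C→A, transversion), site 22 (A→T, transversion), site 30 (C→A, transversion), site 34 (G→T, transversion).
Of the 6 differences, 2 transitions and 4 transversions over 34 sites: P = 2/34 = 0.058824, Q = 4/34 = 0.117647.
d = −0.5·ln(0.764705) − 0.25·ln(0.764706) = −0.5·(-0.268265) − 0.25·(-0.268264) = 0.2012.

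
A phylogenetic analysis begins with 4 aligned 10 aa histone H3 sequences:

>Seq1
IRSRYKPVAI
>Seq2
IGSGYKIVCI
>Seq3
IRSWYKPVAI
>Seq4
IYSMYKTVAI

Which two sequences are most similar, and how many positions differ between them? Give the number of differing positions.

Pairwise Hamming distances:
  Seq1 vs Seq2: 4
  Seq1 vs Seq3: 1
  Seq1 vs Seq4: 3
  Seq2 vs Seq3: 4
  Seq2 vs Seq4: 4
  Seq3 vs Seq4: 3
The smallest is 1, between Seq1 and Seq3.

1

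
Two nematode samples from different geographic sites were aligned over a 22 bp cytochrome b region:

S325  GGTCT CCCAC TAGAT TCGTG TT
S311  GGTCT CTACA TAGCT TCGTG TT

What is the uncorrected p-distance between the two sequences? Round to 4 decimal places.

Mismatches occur at site 7 (C→T), site 8 (C→A), site 9 (A→C), site 10 (C→A), site 14 (A→C).
There are 5 differences over 22 sites, so p = 5/22 = 0.2273.

0.2273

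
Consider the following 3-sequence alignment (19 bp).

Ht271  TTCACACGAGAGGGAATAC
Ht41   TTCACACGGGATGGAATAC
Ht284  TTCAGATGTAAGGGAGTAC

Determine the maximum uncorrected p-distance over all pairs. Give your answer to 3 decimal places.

0.316

Pairwise Hamming distances:
  Ht271 vs Ht41: 2
  Ht271 vs Ht284: 5
  Ht41 vs Ht284: 6
The largest is 6 mismatches, between Ht41 and Ht284; p = 6/19 = 0.316.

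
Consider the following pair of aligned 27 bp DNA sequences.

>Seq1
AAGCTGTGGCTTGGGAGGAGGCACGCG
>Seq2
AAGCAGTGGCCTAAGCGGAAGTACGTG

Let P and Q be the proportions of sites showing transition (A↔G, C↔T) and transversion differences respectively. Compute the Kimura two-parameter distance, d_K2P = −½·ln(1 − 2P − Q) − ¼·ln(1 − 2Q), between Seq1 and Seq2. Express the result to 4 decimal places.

The sequences differ at positions 5 (T/A, transversion), 11 (T/C, transition), 13 (G/A, transition), 14 (G/A, transition), 16 (A/C, transversion), 20 (G/A, transition), 22 (C/T, transition), 26 (C/T, transition).
Of the 8 differences, 6 transitions and 2 transversions over 27 sites: P = 6/27 = 0.222222, Q = 2/27 = 0.074074.
d = −0.5·ln(0.481482) − 0.25·ln(0.851852) = −0.5·(-0.730886) − 0.25·(-0.160342) = 0.4055.

0.4055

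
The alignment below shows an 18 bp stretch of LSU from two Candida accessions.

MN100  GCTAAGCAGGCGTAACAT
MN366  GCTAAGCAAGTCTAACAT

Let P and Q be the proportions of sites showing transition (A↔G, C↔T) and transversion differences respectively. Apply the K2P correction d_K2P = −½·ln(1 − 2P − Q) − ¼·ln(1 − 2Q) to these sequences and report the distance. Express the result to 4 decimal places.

The sequences differ at positions 9 (G/A, transition), 11 (C/T, transition), 12 (G/C, transversion).
Of the 3 differences, 2 transitions and 1 transversion over 18 sites: P = 2/18 = 0.111111, Q = 1/18 = 0.055556.
d = −0.5·ln(0.722222) − 0.25·ln(0.888888) = −0.5·(-0.325423) − 0.25·(-0.117784) = 0.1922.

0.1922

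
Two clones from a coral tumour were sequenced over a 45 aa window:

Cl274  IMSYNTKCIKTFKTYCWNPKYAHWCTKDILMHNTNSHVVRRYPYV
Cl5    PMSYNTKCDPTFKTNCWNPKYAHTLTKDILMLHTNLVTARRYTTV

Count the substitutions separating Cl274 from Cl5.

Mismatches occur at site 1 (I/P), site 9 (I/D), site 10 (K/P), site 15 (Y/N), site 24 (W/T), site 25 (C/L), site 32 (H/L), site 33 (N/H), site 36 (S/L), site 37 (H/V), site 38 (V/T), site 39 (V/A), site 43 (P/T), site 44 (Y/T).
That gives 14 mismatches out of 45 aligned sites, so the Hamming distance is 14.

14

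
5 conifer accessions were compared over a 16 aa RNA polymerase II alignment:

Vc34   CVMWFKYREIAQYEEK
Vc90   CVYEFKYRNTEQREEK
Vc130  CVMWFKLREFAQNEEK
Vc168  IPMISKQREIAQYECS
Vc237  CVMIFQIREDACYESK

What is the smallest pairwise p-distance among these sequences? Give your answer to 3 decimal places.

Pairwise Hamming distances:
  Vc34 vs Vc90: 6
  Vc34 vs Vc130: 3
  Vc34 vs Vc168: 7
  Vc34 vs Vc237: 6
  Vc90 vs Vc130: 7
  Vc90 vs Vc168: 12
  Vc90 vs Vc237: 10
  Vc130 vs Vc168: 9
  Vc130 vs Vc237: 7
  Vc168 vs Vc237: 9
The smallest is 3 mismatches, between Vc34 and Vc130; p = 3/16 = 0.188.

0.188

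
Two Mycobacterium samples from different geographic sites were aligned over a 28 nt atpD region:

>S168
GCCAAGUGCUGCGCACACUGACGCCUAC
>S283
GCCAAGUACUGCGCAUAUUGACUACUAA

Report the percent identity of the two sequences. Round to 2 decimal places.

Differing sites — 8:G/A; 16:C/U; 18:C/U; 23:G/U; 24:C/A; 28:C/A.
22 of the 28 sites match, so the percent identity is 22/28 × 100 = 78.57%.

78.57%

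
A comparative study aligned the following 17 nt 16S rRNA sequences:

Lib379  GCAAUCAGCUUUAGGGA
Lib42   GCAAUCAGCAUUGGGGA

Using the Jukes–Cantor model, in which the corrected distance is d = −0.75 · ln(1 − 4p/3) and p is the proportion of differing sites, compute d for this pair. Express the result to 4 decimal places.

0.1280

Mismatches occur at site 10 (U↔A), site 13 (A↔G).
p = 2/17 = 0.117647.
d = −0.75 · ln(1 − (4/3)·0.117647) = −0.75 · ln(0.843137) = −0.75 · (-0.170626) = 0.1280.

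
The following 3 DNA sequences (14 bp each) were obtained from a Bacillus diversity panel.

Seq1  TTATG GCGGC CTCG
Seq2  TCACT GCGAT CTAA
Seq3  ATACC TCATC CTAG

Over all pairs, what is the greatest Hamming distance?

Pairwise Hamming distances:
  Seq1 vs Seq2: 7
  Seq1 vs Seq3: 7
  Seq2 vs Seq3: 8
The largest is 8, between Seq2 and Seq3.

8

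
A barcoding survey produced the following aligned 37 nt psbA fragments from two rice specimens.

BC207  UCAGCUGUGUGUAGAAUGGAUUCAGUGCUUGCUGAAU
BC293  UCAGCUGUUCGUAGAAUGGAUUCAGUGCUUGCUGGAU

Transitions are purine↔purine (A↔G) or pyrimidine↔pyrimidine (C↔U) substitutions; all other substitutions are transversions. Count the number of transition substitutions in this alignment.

2

Differing sites — 9:G/U (Tv); 10:U/C (Ti); 35:A/G (Ti).
Of the 3 differences, 2 transitions and 1 transversion, so the answer is 2.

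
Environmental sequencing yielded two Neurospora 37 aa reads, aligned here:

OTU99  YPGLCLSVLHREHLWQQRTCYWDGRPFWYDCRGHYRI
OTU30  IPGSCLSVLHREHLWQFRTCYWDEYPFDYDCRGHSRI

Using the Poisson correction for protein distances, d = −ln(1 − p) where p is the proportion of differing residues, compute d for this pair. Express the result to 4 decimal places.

The sequences differ at positions 1 (Y/I), 4 (L/S), 17 (Q/F), 24 (G/E), 25 (R/Y), 28 (W/D), 35 (Y/S).
p = 7/37 = 0.189189.
d = −ln(1 − 0.189189) = −ln(0.810811) = 0.2097.

0.2097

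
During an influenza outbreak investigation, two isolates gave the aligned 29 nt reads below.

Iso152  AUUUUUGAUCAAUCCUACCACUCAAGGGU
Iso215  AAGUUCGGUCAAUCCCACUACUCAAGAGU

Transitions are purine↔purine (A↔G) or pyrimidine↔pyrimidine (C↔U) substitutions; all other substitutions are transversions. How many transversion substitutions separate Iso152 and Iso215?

2

Mismatches occur at site 2 (U/A, transversion), site 3 (U/G, transversion), site 6 (U/C, transition), site 8 (A/G, transition), site 16 (U/C, transition), site 19 (C/U, transition), site 27 (G/A, transition).
Of the 7 differences, 5 transitions and 2 transversions, so the answer is 2.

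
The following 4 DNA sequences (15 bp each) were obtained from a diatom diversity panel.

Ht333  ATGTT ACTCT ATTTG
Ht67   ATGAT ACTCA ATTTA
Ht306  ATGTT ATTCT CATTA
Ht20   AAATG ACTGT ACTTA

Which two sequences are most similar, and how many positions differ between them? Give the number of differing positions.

Pairwise Hamming distances:
  Ht333 vs Ht67: 3
  Ht333 vs Ht306: 4
  Ht333 vs Ht20: 6
  Ht67 vs Ht306: 5
  Ht67 vs Ht20: 7
  Ht306 vs Ht20: 7
The smallest is 3, between Ht333 and Ht67.

3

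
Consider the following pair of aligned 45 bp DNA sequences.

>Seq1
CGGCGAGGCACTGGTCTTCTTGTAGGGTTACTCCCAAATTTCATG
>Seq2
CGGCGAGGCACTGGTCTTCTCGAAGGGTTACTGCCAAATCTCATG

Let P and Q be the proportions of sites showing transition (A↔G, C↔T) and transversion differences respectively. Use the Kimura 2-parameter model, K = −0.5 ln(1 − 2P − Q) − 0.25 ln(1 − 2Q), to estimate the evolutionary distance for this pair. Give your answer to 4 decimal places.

The sequences differ at positions 21 (T/C, transition), 23 (T/A, transversion), 33 (C/G, transversion), 40 (T/C, transition).
Of the 4 differences, 2 transitions and 2 transversions over 45 sites: P = 2/45 = 0.044444, Q = 2/45 = 0.044444.
d = −0.5·ln(0.866668) − 0.25·ln(0.911112) = −0.5·(-0.143099) − 0.25·(-0.093089) = 0.0948.

0.0948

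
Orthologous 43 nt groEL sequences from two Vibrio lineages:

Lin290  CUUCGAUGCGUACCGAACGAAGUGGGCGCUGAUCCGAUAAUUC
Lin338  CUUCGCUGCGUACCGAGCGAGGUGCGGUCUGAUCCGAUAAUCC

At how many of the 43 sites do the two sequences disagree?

7

Mismatches occur at site 6 (A↔C), site 17 (A↔G), site 21 (A↔G), site 25 (G↔C), site 27 (C↔G), site 28 (G↔U), site 42 (U↔C).
That gives 7 mismatches out of 43 aligned sites, so the Hamming distance is 7.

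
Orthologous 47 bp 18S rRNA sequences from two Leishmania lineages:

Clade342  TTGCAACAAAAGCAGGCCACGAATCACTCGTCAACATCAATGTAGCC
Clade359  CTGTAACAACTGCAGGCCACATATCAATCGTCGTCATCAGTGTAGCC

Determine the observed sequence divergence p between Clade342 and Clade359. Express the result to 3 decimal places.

0.213

The sequences differ at positions 1 (T/C), 4 (C/T), 10 (A/C), 11 (A/T), 21 (G/A), 22 (A/T), 27 (C/A), 33 (A/G), 34 (A/T), 40 (A/G).
There are 10 differences over 47 sites, so p = 10/47 = 0.213.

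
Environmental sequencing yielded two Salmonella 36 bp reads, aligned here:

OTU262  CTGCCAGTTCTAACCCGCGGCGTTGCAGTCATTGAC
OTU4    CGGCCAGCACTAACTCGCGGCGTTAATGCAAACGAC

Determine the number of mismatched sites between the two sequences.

Mismatches occur at site 2 (T↔G), site 8 (T↔C), site 9 (T↔A), site 15 (C↔T), site 25 (G↔A), site 26 (C↔A), site 27 (A↔T), site 29 (T↔C), site 30 (C↔A), site 32 (T↔A), site 33 (T↔C).
That gives 11 mismatches out of 36 aligned sites, so the Hamming distance is 11.

11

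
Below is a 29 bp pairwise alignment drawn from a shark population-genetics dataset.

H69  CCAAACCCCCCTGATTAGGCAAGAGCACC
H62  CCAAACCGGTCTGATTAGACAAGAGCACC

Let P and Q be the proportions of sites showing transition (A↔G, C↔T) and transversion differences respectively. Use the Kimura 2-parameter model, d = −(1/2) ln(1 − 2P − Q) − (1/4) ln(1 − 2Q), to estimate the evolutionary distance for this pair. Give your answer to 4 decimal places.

The sequences differ at positions 8 (C/G, transversion), 9 (C/G, transversion), 10 (C/T, transition), 19 (G/A, transition).
Of the 4 differences, 2 transitions and 2 transversions over 29 sites: P = 2/29 = 0.068966, Q = 2/29 = 0.068966.
d = −0.5·ln(0.793102) − 0.25·ln(0.862068) = −0.5·(-0.231803) − 0.25·(-0.148421) = 0.1530.

0.1530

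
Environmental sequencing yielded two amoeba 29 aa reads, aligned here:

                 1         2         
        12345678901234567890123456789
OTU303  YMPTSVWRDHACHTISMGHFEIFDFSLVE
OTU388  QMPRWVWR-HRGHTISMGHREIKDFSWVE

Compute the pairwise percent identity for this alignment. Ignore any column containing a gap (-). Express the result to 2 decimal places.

71.43%

Excluding the 1 gap column leaves 28 comparable sites.
Differing sites — 1:Y/Q; 4:T/R; 5:S/W; 11:A/R; 12:C/G; 20:F/R; 23:F/K; 27:L/W.
20 of the 28 comparable sites match, so the percent identity is 20/28 × 100 = 71.43%.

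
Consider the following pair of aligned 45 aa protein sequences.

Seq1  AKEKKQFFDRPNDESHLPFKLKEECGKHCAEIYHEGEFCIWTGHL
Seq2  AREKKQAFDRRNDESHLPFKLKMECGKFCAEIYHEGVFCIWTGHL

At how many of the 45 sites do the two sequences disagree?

The sequences differ at positions 2 (K/R), 7 (F/A), 11 (P/R), 23 (E/M), 28 (H/F), 37 (E/V).
That gives 6 mismatches out of 45 aligned sites, so the Hamming distance is 6.

6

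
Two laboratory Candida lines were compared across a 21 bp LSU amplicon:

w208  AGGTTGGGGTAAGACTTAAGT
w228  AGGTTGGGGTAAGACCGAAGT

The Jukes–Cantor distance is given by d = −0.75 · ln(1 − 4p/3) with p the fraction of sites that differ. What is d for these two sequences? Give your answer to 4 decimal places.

0.1019

The sequences differ at positions 16 (T/C), 17 (T/G).
p = 2/21 = 0.095238.
d = −0.75 · ln(1 − (4/3)·0.095238) = −0.75 · ln(0.873016) = −0.75 · (-0.135801) = 0.1019.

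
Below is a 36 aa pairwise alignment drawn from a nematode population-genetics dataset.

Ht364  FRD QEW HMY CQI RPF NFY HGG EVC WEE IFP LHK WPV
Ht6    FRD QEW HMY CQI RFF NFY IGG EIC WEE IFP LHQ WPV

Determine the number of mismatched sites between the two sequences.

Mismatches occur at site 14 (P→F), site 19 (H→I), site 23 (V→I), site 33 (K→Q).
That gives 4 mismatches out of 36 aligned sites, so the Hamming distance is 4.

4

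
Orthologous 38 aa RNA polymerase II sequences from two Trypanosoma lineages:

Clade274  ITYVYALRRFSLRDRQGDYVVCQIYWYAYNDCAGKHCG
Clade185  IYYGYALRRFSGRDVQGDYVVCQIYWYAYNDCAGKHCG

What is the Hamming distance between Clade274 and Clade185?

The sequences differ at positions 2 (T/Y), 4 (V/G), 12 (L/G), 15 (R/V).
That gives 4 mismatches out of 38 aligned sites, so the Hamming distance is 4.

4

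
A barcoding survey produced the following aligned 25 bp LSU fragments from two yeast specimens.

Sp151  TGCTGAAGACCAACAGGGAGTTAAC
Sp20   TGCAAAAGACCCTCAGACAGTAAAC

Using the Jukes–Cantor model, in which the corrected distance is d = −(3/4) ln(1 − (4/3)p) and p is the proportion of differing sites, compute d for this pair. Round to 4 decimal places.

0.3505

Differing sites — 4:T/A; 5:G/A; 12:A/C; 13:A/T; 17:G/A; 18:G/C; 22:T/A.
p = 7/25 = 0.280000.
d = −0.75 · ln(1 − (4/3)·0.280000) = −0.75 · ln(0.626667) = −0.75 · (-0.467340) = 0.3505.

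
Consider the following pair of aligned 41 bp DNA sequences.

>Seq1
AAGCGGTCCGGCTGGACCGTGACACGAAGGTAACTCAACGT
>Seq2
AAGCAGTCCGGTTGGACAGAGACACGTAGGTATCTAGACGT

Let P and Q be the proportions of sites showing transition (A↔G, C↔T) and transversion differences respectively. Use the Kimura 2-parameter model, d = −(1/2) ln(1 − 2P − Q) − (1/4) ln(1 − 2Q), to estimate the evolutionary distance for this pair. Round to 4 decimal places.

Mismatches occur at site 5 (G↔A, transition), site 12 (C↔T, transition), site 18 (C↔A, transversion), site 20 (T↔A, transversion), site 27 (A↔T, transversion), site 33 (A↔T, transversion), site 36 (C↔A, transversion), site 37 (A↔G, transition).
Of the 8 differences, 3 transitions and 5 transversions over 41 sites: P = 3/41 = 0.073171, Q = 5/41 = 0.121951.
d = −0.5·ln(0.731707) − 0.25·ln(0.756098) = −0.5·(-0.312375) − 0.25·(-0.279584) = 0.2261.

0.2261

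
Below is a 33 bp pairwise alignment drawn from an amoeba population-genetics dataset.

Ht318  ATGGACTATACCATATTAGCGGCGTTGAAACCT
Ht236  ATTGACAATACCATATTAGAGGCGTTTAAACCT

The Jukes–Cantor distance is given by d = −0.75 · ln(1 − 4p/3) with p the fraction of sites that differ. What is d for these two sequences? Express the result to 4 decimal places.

The sequences differ at positions 3 (G/T), 7 (T/A), 20 (C/A), 27 (G/T).
p = 4/33 = 0.121212.
d = −0.75 · ln(1 − (4/3)·0.121212) = −0.75 · ln(0.838384) = −0.75 · (-0.176279) = 0.1322.

0.1322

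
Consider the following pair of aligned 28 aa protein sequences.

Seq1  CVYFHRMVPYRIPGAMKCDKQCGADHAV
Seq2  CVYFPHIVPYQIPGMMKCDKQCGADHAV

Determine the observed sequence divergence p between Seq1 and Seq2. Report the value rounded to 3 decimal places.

0.179

Differing sites — 5:H/P; 6:R/H; 7:M/I; 11:R/Q; 15:A/M.
There are 5 differences over 28 sites, so p = 5/28 = 0.179.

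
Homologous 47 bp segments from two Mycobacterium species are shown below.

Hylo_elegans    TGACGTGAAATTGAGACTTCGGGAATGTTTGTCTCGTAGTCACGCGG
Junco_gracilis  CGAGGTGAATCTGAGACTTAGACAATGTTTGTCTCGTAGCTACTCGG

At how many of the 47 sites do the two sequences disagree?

Differing sites — 1:T/C; 4:C/G; 10:A/T; 11:T/C; 20:C/A; 22:G/A; 23:G/C; 40:T/C; 41:C/T; 44:G/T.
That gives 10 mismatches out of 47 aligned sites, so the Hamming distance is 10.

10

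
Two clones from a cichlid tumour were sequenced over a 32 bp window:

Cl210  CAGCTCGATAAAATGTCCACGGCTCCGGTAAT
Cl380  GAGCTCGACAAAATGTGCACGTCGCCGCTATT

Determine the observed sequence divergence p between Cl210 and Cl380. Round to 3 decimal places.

0.219

The sequences differ at positions 1 (C/G), 9 (T/C), 17 (C/G), 22 (G/T), 24 (T/G), 28 (G/C), 31 (A/T).
There are 7 differences over 32 sites, so p = 7/32 = 0.219.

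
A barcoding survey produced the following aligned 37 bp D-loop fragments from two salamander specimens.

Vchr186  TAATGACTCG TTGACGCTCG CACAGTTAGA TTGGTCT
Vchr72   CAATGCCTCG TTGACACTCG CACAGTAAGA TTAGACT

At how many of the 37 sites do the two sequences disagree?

The sequences differ at positions 1 (T/C), 6 (A/C), 16 (G/A), 27 (T/A), 33 (G/A), 35 (T/A).
That gives 6 mismatches out of 37 aligned sites, so the Hamming distance is 6.

6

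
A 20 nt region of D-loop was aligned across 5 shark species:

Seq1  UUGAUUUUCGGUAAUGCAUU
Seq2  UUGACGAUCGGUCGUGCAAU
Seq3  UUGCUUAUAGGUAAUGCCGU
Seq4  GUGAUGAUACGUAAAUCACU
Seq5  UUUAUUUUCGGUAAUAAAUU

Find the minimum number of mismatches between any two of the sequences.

3

Pairwise Hamming distances:
  Seq1 vs Seq2: 6
  Seq1 vs Seq3: 5
  Seq1 vs Seq4: 8
  Seq1 vs Seq5: 3
  Seq2 vs Seq3: 8
  Seq2 vs Seq4: 9
  Seq2 vs Seq5: 9
  Seq3 vs Seq4: 8
  Seq3 vs Seq5: 8
  Seq4 vs Seq5: 10
The smallest is 3, between Seq1 and Seq5.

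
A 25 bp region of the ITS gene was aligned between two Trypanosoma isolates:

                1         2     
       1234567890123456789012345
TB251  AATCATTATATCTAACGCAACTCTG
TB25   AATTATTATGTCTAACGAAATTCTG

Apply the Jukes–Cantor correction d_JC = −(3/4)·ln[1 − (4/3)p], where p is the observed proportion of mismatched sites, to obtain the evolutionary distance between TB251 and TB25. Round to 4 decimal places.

Mismatches occur at site 4 (C→T), site 10 (A→G), site 18 (C→A), site 21 (C→T).
p = 4/25 = 0.160000.
d = −0.75 · ln(1 − (4/3)·0.160000) = −0.75 · ln(0.786667) = −0.75 · (-0.239950) = 0.1800.

0.1800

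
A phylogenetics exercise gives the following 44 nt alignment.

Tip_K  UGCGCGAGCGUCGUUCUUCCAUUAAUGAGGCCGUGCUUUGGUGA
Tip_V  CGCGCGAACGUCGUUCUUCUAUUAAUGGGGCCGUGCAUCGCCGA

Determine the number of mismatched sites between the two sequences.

8

The sequences differ at positions 1 (U/C), 8 (G/A), 20 (C/U), 28 (A/G), 37 (U/A), 39 (U/C), 41 (G/C), 42 (U/C).
That gives 8 mismatches out of 44 aligned sites, so the Hamming distance is 8.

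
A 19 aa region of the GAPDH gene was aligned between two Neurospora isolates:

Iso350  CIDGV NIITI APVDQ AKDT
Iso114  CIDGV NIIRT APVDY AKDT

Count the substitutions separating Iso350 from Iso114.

3

Mismatches occur at site 9 (T/R), site 10 (I/T), site 15 (Q/Y).
That gives 3 mismatches out of 19 aligned sites, so the Hamming distance is 3.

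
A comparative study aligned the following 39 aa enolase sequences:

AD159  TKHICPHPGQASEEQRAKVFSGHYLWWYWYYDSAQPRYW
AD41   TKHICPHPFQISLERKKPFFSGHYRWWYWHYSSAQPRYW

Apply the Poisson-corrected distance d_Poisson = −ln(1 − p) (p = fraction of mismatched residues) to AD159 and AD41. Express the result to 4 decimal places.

0.3314

Mismatches occur at site 9 (G→F), site 11 (A→I), site 13 (E→L), site 15 (Q→R), site 16 (R→K), site 17 (A→K), site 18 (K→P), site 19 (V→F), site 25 (L→R), site 30 (Y→H), site 32 (D→S).
p = 11/39 = 0.282051.
d = −ln(1 − 0.282051) = −ln(0.717949) = 0.3314.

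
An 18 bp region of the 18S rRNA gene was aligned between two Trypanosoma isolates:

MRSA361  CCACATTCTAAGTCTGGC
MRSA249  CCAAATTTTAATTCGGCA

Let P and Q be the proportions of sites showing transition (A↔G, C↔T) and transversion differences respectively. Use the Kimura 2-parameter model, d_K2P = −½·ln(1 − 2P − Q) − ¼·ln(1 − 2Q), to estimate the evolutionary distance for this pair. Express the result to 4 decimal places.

Differing sites — 4:C/A (Tv); 8:C/T (Ti); 12:G/T (Tv); 15:T/G (Tv); 17:G/C (Tv); 18:C/A (Tv).
Of the 6 differences, 1 transition and 5 transversions over 18 sites: P = 1/18 = 0.055556, Q = 5/18 = 0.277778.
d = −0.5·ln(0.611110) − 0.25·ln(0.444444) = −0.5·(-0.492478) − 0.25·(-0.810931) = 0.4490.

0.4490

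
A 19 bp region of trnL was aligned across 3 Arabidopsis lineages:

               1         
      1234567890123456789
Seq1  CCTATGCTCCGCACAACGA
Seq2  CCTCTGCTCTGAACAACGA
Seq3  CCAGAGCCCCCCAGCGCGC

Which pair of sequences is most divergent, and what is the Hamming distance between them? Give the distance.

Pairwise Hamming distances:
  Seq1 vs Seq2: 3
  Seq1 vs Seq3: 9
  Seq2 vs Seq3: 11
The largest is 11, between Seq2 and Seq3.

11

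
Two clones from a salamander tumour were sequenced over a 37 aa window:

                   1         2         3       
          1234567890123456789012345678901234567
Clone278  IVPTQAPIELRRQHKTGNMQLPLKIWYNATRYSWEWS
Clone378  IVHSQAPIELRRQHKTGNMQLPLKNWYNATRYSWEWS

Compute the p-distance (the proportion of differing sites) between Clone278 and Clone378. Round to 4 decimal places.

0.0811

Mismatches occur at site 3 (P↔H), site 4 (T↔S), site 25 (I↔N).
There are 3 differences over 37 sites, so p = 3/37 = 0.0811.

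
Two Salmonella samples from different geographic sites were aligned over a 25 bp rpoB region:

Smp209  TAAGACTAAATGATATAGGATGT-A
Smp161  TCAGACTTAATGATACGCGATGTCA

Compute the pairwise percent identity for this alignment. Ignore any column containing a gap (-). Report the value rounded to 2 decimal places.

Excluding the 1 gap column leaves 24 comparable sites.
Differing sites — 2:A/C; 8:A/T; 16:T/C; 17:A/G; 18:G/C.
19 of the 24 comparable sites match, so the percent identity is 19/24 × 100 = 79.17%.

79.17%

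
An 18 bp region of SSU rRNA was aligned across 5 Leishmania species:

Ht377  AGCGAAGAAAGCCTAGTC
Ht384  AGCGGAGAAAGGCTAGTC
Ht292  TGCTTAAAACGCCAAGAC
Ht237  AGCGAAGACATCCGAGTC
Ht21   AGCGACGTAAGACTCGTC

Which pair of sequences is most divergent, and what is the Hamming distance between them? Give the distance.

11

Pairwise Hamming distances:
  Ht377 vs Ht384: 2
  Ht377 vs Ht292: 7
  Ht377 vs Ht237: 3
  Ht377 vs Ht21: 4
  Ht384 vs Ht292: 8
  Ht384 vs Ht237: 5
  Ht384 vs Ht21: 5
  Ht292 vs Ht237: 9
  Ht292 vs Ht21: 11
  Ht237 vs Ht21: 7
The largest is 11, between Ht292 and Ht21.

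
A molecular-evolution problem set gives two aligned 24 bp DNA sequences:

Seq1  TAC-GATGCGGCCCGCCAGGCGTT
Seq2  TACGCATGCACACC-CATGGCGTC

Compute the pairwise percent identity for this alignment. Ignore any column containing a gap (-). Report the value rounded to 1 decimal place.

68.2%

Excluding the 2 gap columns leaves 22 comparable sites.
Mismatches occur at site 5 (G/C), site 10 (G/A), site 11 (G/C), site 12 (C/A), site 17 (C/A), site 18 (A/T), site 24 (T/C).
15 of the 22 comparable sites match, so the percent identity is 15/22 × 100 = 68.2%.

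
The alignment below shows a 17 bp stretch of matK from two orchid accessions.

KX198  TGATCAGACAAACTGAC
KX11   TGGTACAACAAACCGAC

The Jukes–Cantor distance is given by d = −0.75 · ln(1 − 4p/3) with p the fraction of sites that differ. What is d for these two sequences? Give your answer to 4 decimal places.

0.3734

The sequences differ at positions 3 (A/G), 5 (C/A), 6 (A/C), 7 (G/A), 14 (T/C).
p = 5/17 = 0.294118.
d = −0.75 · ln(1 − (4/3)·0.294118) = −0.75 · ln(0.607843) = −0.75 · (-0.497839) = 0.3734.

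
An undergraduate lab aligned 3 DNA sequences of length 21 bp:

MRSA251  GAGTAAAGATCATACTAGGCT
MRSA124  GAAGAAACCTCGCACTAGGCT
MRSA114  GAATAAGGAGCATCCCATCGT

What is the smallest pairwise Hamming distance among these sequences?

Pairwise Hamming distances:
  MRSA251 vs MRSA124: 6
  MRSA251 vs MRSA114: 8
  MRSA124 vs MRSA114: 12
The smallest is 6, between MRSA251 and MRSA124.

6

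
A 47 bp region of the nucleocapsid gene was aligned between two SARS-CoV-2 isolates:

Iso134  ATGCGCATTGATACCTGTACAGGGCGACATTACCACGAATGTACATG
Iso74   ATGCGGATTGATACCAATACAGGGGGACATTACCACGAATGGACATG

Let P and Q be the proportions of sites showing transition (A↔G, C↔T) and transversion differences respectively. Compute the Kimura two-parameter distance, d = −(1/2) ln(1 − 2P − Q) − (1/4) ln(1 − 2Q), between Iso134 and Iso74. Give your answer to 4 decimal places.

The sequences differ at positions 6 (C/G, transversion), 16 (T/A, transversion), 17 (G/A, transition), 25 (C/G, transversion), 42 (T/G, transversion).
Of the 5 differences, 1 transition and 4 transversions over 47 sites: P = 1/47 = 0.021277, Q = 4/47 = 0.085106.
d = −0.5·ln(0.872340) − 0.25·ln(0.829788) = −0.5·(-0.136576) − 0.25·(-0.186585) = 0.1149.

0.1149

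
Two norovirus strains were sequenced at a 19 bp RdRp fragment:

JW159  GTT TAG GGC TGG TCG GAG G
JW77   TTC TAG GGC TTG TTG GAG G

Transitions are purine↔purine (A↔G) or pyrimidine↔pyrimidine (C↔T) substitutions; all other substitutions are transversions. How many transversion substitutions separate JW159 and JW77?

The sequences differ at positions 1 (G/T, transversion), 3 (T/C, transition), 11 (G/T, transversion), 14 (C/T, transition).
Of the 4 differences, 2 transitions and 2 transversions, so the answer is 2.

2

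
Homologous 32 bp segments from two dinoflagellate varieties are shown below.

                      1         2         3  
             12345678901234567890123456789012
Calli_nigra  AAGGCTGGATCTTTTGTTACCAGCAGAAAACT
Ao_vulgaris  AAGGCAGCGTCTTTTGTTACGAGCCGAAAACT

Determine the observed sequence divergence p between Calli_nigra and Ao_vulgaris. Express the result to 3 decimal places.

Mismatches occur at site 6 (T↔A), site 8 (G↔C), site 9 (A↔G), site 21 (C↔G), site 25 (A↔C).
There are 5 differences over 32 sites, so p = 5/32 = 0.156.

0.156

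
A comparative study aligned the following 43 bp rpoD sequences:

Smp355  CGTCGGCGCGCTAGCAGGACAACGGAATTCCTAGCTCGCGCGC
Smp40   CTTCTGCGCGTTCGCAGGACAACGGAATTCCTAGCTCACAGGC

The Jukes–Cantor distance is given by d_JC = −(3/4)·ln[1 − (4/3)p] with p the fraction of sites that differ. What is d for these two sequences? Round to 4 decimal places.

0.1835

Differing sites — 2:G/T; 5:G/T; 11:C/T; 13:A/C; 38:G/A; 40:G/A; 41:C/G.
p = 7/43 = 0.162791.
d = −0.75 · ln(1 − (4/3)·0.162791) = −0.75 · ln(0.782945) = −0.75 · (-0.244693) = 0.1835.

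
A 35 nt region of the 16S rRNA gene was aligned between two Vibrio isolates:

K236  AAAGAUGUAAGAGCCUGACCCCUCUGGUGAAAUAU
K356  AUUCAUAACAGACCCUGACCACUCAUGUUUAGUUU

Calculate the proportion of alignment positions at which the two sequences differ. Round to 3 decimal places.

The sequences differ at positions 2 (A/U), 3 (A/U), 4 (G/C), 7 (G/A), 8 (U/A), 9 (A/C), 13 (G/C), 21 (C/A), 25 (U/A), 26 (G/U), 29 (G/U), 30 (A/U), 32 (A/G), 34 (A/U).
There are 14 differences over 35 sites, so p = 14/35 = 0.400.

0.400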